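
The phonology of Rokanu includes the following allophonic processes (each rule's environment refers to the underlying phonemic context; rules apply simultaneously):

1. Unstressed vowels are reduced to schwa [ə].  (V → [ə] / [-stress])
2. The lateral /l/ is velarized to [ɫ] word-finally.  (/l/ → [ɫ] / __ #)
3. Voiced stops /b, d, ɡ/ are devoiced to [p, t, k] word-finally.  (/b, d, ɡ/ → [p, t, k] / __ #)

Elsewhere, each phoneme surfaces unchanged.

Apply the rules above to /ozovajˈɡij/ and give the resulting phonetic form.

[əzəvəjˈɡij]

/o/ (word-initial): in an unstressed syllable, so rule 1 applies → [ə].
/z/ (between /o/ and /o/): no rule targets it → [z].
/o/ meets the environment for rule 1 (in an unstressed syllable) → [ə].
/v/ (between /o/ and /a/): no rule targets it → [v].
/a/ — between /v/ and /j/, in an unstressed syllable — surfaces as [ə] (rule 1).
/j/ — not in any rule's target class → [j].
/ɡ/ — between /j/ and /i/; rule 3 does not apply here → [ɡ].
/i/ (between /ɡ/ and /j/): rule 1 targets it, but not in an unstressed syllable → unchanged [i].
/j/ stays [j].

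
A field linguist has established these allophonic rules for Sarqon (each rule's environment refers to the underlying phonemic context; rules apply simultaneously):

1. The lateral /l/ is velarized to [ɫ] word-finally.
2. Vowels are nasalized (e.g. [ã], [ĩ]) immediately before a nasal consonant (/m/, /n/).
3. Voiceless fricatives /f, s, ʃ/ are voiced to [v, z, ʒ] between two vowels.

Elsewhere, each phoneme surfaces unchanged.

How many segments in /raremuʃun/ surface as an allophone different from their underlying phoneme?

3

Segments that undergo a rule: /e/ → [ẽ] (rule 2); /ʃ/ → [ʒ] (rule 3); /u/ → [ũ] (rule 2).
All other segments surface unchanged.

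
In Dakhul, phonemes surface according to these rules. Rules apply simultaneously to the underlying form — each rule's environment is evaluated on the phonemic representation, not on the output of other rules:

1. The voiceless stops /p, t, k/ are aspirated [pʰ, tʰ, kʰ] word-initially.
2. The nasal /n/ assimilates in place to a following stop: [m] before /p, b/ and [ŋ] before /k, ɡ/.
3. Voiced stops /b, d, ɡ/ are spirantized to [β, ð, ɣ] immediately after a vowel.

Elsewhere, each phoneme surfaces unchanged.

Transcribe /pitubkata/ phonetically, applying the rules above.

/p/ — word-initial, word-initially — surfaces as [pʰ] (rule 1).
/t/ (between /i/ and /u/) fails the environment for rule 1, so it stays [t].
/b/ meets the environment for rule 3 (immediately after a vowel) → [β].
/k/ (between /b/ and /a/) fails the environment for rule 1, so it stays [k].
/t/ (between /a/ and /a/): rule 1 targets it, but not word-initially → unchanged [t].

[pʰituβkata]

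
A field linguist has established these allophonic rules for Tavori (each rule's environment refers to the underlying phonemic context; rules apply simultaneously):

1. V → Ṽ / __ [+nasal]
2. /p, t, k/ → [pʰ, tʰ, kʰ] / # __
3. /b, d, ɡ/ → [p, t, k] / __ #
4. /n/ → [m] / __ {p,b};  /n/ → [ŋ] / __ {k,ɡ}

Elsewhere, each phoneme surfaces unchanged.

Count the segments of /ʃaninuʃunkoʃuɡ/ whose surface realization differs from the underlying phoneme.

Segments that undergo a rule: /a/ → [ã] (rule 1); /i/ → [ĩ] (rule 1); /u/ → [ũ] (rule 1); /n/ → [ŋ] (rule 4); /ɡ/ → [k] (rule 3).
All other segments surface unchanged.

5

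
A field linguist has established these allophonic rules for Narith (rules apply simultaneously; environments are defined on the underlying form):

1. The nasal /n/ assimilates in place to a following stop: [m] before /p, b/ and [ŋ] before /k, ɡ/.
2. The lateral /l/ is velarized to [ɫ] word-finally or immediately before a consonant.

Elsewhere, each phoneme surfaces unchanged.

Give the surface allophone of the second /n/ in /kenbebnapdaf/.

[n]

/n/ (between /b/ and /a/) fails the environment for rule 1, so it stays [n].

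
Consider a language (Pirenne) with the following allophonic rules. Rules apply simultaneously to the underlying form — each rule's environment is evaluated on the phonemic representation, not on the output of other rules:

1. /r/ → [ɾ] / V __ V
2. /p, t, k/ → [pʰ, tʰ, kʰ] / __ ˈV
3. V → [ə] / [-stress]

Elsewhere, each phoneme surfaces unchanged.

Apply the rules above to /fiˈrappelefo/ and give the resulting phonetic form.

[fəˈɾappələfə]

Rule 3 applies to /i/ (between /f/ and /r/: in an unstressed syllable) → [ə].
/r/ (between /i/ and /a/) occurs between two vowels → [ɾ] by rule 1.
/a/ (between /r/ and /p/) is in the target of rule 3 but the environment (in an unstressed syllable) is not met → [a].
/p/ — between /a/ and /p/; rule 2 does not apply here → [p].
/p/ (between /p/ and /e/) is in the target of rule 2 but the environment (immediately before a stressed vowel) is not met → [p].
/e/ (between /p/ and /l/): in an unstressed syllable, so rule 3 applies → [ə].
Rule 3 applies to /e/ (between /l/ and /f/: in an unstressed syllable) → [ə].
/o/ (word-final) occurs in an unstressed syllable → [ə] by rule 3.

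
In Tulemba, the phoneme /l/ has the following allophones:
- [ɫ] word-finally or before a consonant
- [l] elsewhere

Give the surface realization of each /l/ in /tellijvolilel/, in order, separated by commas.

Occurrence 1 (position 3): word-finally or before a consonant → [ɫ].
Occurrence 2 (position 4): no conditioning environment matches → elsewhere allophone [l].
Occurrence 3 (position 9): no conditioning environment matches → elsewhere allophone [l].
Occurrence 4 (position 11): no conditioning environment matches → elsewhere allophone [l].
Occurrence 5 (position 13): word-finally or before a consonant → [ɫ].

[ɫ], [l], [l], [l], [ɫ]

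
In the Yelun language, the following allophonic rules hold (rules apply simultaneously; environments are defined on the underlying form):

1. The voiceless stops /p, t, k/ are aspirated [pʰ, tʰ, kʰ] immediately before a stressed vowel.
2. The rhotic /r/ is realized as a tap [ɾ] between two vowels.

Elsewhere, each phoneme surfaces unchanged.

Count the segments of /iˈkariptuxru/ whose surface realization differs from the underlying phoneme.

Segments that undergo a rule: /k/ → [kʰ] (rule 1); /r/ → [ɾ] (rule 2).
All other segments surface unchanged.

2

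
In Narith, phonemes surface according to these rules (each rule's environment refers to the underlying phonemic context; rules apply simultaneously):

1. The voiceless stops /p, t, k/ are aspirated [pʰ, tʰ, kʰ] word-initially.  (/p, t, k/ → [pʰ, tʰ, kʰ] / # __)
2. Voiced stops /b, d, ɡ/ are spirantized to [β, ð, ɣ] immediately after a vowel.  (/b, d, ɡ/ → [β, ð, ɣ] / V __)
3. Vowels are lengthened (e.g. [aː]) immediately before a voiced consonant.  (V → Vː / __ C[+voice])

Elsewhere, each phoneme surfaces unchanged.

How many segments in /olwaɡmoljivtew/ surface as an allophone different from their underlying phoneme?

6

Segments that undergo a rule: /o/ → [oː] (rule 3); /a/ → [aː] (rule 3); /ɡ/ → [ɣ] (rule 2); /o/ → [oː] (rule 3); /i/ → [iː] (rule 3); /e/ → [eː] (rule 3).
All other segments surface unchanged.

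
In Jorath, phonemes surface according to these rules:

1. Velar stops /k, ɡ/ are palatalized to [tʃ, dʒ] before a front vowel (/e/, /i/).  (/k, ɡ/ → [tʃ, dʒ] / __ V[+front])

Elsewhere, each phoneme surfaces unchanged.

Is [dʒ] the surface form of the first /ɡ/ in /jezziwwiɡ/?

No

/ɡ/ (word-final) is in the target of rule 1 but the environment (before a front vowel) is not met → [ɡ].
The actual realization is [ɡ], not [dʒ].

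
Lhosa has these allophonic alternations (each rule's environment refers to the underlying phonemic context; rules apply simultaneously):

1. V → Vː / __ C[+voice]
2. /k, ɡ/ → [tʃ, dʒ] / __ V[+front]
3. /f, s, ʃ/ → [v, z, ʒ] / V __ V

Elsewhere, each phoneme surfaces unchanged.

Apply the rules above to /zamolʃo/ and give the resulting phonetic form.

[zaːmoːlʃo]

/a/ (between /z/ and /m/) occurs before a voiced consonant → [aː] by rule 1.
/o/ (between /m/ and /l/): before a voiced consonant, so rule 1 applies → [oː].
/ʃ/ — between /l/ and /o/; rule 3 does not apply here → [ʃ].
/o/ — word-final; rule 1 does not apply here → [o].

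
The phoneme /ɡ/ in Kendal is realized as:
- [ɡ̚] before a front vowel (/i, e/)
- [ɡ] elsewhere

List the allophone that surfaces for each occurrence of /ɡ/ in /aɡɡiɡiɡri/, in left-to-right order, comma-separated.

[ɡ], [ɡ̚], [ɡ̚], [ɡ]

Occurrence 1 (position 2): no conditioning environment matches → elsewhere allophone [ɡ].
Occurrence 2 (position 3): before a front vowel (/i, e/) → [ɡ̚].
Occurrence 3 (position 5): before a front vowel (/i, e/) → [ɡ̚].
Occurrence 4 (position 7): no conditioning environment matches → elsewhere allophone [ɡ].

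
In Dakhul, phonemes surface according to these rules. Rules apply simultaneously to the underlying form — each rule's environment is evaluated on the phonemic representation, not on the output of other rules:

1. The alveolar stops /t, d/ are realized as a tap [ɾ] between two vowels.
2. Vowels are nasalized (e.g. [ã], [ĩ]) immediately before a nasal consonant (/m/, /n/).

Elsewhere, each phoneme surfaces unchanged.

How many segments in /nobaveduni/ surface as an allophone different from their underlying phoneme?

Segments that undergo a rule: /d/ → [ɾ] (rule 1); /u/ → [ũ] (rule 2).
All other segments surface unchanged.

2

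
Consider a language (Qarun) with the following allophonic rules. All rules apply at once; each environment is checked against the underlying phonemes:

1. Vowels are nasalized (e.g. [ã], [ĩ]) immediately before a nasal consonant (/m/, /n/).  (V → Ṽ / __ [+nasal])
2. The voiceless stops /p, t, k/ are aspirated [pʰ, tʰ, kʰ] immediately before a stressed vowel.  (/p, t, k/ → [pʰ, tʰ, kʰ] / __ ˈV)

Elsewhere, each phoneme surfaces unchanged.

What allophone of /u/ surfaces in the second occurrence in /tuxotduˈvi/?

[u]

/u/ (between /d/ and /v/) is in the target of rule 1 but the environment (before a nasal consonant) is not met → [u].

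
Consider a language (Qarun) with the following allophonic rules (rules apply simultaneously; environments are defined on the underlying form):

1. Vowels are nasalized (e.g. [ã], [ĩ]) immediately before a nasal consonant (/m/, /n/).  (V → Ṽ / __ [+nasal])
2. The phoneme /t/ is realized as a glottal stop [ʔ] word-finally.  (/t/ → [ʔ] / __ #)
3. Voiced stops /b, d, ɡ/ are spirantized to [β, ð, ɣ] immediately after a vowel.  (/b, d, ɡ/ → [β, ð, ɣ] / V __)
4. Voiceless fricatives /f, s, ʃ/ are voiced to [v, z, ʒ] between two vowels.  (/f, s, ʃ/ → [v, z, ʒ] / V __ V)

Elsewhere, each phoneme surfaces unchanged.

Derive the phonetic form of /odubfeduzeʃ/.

/o/ (word-initial) fails the environment for rule 1, so it stays [o].
/d/ — between /o/ and /u/, immediately after a vowel — surfaces as [ð] (rule 3).
/u/ (between /d/ and /b/) fails the environment for rule 1, so it stays [u].
/b/ (between /u/ and /f/) occurs immediately after a vowel → [β] by rule 3.
/f/ (between /b/ and /e/) is in the target of rule 4 but the environment (between two vowels) is not met → [f].
/e/ (between /f/ and /d/) fails the environment for rule 1, so it stays [e].
/d/ — between /e/ and /u/, immediately after a vowel — surfaces as [ð] (rule 3).
/u/ — between /d/ and /z/; rule 1 does not apply here → [u].
/z/ (between /u/ and /e/): no rule targets it → [z].
/e/ (between /z/ and /ʃ/) fails the environment for rule 1, so it stays [e].
/ʃ/ (word-final) is in the target of rule 4 but the environment (between two vowels) is not met → [ʃ].

[oðuβfeðuzeʃ]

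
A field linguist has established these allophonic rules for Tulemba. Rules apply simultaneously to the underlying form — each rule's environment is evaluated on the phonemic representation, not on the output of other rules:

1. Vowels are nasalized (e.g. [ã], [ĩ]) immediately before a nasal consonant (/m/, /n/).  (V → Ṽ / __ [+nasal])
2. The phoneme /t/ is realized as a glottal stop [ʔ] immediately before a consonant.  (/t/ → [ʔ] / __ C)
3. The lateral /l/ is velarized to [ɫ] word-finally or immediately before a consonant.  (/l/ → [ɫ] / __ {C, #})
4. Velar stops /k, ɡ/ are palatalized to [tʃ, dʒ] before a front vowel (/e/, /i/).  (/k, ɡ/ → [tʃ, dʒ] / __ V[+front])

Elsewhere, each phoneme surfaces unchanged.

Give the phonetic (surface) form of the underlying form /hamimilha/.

[hãmĩmiɫha]

/a/ — between /h/ and /m/, before a nasal consonant — surfaces as [ã] (rule 1).
/i/ — between /m/ and /m/, before a nasal consonant — surfaces as [ĩ] (rule 1).
/i/ (between /m/ and /l/): rule 1 targets it, but not before a nasal consonant → unchanged [i].
/l/ (between /i/ and /h/) occurs word-finally or immediately before a consonant → [ɫ] by rule 3.
/a/ (word-final) is in the target of rule 1 but the environment (before a nasal consonant) is not met → [a].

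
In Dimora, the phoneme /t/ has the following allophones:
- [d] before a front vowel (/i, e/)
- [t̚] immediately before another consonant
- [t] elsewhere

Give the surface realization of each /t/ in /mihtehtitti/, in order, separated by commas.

[d], [d], [t̚], [d]

Occurrence 1 (position 4): before a front vowel (/i, e/) → [d].
Occurrence 2 (position 7): before a front vowel (/i, e/) → [d].
Occurrence 3 (position 9): immediately before another consonant → [t̚].
Occurrence 4 (position 10): before a front vowel (/i, e/) → [d].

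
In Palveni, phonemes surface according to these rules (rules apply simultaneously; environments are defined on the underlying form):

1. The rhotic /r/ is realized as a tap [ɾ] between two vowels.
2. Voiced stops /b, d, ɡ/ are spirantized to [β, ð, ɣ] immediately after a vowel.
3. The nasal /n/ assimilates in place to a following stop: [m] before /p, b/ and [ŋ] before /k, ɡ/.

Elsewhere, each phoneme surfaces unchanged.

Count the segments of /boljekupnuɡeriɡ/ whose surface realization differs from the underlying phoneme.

3

Segments that undergo a rule: /ɡ/ → [ɣ] (rule 2); /r/ → [ɾ] (rule 1); /ɡ/ → [ɣ] (rule 2).
All other segments surface unchanged.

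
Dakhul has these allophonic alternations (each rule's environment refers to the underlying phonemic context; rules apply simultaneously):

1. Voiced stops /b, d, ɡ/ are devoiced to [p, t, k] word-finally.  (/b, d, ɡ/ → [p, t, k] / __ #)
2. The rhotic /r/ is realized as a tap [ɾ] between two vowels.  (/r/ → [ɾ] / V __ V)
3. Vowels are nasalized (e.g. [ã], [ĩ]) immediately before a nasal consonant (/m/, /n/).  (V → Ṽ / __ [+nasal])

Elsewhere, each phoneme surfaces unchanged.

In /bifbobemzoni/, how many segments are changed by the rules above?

Segments that undergo a rule: /e/ → [ẽ] (rule 3); /o/ → [õ] (rule 3).
All other segments surface unchanged.

2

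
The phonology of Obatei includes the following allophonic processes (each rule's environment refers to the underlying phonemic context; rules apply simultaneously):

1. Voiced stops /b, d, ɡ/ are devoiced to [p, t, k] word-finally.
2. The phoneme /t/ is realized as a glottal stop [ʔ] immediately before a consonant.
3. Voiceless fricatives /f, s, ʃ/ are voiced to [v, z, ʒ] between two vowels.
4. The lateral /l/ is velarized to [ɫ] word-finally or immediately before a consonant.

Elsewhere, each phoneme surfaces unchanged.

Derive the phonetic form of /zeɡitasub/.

[zeɡitazup]

/z/ stays [z].
/e/ (between /z/ and /ɡ/): no rule targets it → [e].
/ɡ/ (between /e/ and /i/): rule 1 targets it, but not word-finally → unchanged [ɡ].
/i/ — not in any rule's target class → [i].
/t/ (between /i/ and /a/): rule 2 targets it, but not immediately before a consonant → unchanged [t].
/a/ stays [a].
/s/ meets the environment for rule 3 (between two vowels) → [z].
/u/ — not in any rule's target class → [u].
/b/ — word-final, word-finally — surfaces as [p] (rule 1).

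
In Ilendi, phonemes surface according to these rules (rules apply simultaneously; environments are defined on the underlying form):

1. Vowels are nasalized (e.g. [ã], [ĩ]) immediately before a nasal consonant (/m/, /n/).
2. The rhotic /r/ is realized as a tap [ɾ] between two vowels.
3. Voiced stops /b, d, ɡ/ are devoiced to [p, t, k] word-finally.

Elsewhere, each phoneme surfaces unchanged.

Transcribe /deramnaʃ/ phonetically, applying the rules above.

/d/ (word-initial) fails the environment for rule 3, so it stays [d].
/e/ (between /d/ and /r/) fails the environment for rule 1, so it stays [e].
/r/ meets the environment for rule 2 (between two vowels) → [ɾ].
/a/ (between /r/ and /m/) occurs before a nasal consonant → [ã] by rule 1.
/m/ stays [m].
/n/ stays [n].
/a/ (between /n/ and /ʃ/) fails the environment for rule 1, so it stays [a].
/ʃ/ (word-final) is unaffected → [ʃ].

[deɾãmnaʃ]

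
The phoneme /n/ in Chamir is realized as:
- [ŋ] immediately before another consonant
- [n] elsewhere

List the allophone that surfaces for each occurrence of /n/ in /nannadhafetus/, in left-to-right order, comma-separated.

[n], [ŋ], [n]

Occurrence 1 (position 1): no conditioning environment matches → elsewhere allophone [n].
Occurrence 2 (position 3): immediately before another consonant → [ŋ].
Occurrence 3 (position 4): no conditioning environment matches → elsewhere allophone [n].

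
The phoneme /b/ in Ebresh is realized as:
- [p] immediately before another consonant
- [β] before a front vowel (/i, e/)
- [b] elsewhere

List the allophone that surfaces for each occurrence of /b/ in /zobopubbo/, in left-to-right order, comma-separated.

Occurrence 1 (position 3): no conditioning environment matches → elsewhere allophone [b].
Occurrence 2 (position 7): immediately before another consonant → [p].
Occurrence 3 (position 8): no conditioning environment matches → elsewhere allophone [b].

[b], [p], [b]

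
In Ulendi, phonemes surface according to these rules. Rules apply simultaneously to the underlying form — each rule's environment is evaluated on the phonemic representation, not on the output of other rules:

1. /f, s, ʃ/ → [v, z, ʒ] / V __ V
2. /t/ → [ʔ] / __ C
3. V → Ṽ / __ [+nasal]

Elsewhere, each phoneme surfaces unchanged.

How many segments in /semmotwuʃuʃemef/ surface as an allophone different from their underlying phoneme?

Segments that undergo a rule: /e/ → [ẽ] (rule 3); /t/ → [ʔ] (rule 2); /ʃ/ → [ʒ] (rule 1); /ʃ/ → [ʒ] (rule 1); /e/ → [ẽ] (rule 3).
All other segments surface unchanged.

5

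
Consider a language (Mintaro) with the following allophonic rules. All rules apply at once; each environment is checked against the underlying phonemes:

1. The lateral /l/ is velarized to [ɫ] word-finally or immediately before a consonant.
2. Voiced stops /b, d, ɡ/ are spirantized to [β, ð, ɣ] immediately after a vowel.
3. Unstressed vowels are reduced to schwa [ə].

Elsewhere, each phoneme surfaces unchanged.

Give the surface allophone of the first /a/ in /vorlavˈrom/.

[ə]

/a/ meets the environment for rule 3 (in an unstressed syllable) → [ə].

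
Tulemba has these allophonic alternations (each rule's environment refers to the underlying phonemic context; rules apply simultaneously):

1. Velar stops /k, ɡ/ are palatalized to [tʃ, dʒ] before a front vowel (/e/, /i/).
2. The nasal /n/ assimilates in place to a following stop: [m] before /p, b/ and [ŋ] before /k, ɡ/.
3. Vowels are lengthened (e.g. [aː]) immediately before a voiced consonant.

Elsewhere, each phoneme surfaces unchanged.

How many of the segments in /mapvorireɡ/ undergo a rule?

3

Segments that undergo a rule: /o/ → [oː] (rule 3); /i/ → [iː] (rule 3); /e/ → [eː] (rule 3).
All other segments surface unchanged.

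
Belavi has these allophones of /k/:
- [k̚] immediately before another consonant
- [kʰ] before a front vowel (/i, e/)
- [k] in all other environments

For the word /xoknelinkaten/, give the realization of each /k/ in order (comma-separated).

[k̚], [k]

Occurrence 1 (position 3): immediately before another consonant → [k̚].
Occurrence 2 (position 9): no conditioning environment matches → elsewhere allophone [k].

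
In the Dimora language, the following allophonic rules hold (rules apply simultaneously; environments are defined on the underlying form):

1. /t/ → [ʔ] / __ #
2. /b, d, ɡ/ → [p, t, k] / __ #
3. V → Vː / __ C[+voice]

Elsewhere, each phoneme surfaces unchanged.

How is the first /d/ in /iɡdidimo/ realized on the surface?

[d]

/d/ (between /ɡ/ and /i/): rule 2 targets it, but not word-finally → unchanged [d].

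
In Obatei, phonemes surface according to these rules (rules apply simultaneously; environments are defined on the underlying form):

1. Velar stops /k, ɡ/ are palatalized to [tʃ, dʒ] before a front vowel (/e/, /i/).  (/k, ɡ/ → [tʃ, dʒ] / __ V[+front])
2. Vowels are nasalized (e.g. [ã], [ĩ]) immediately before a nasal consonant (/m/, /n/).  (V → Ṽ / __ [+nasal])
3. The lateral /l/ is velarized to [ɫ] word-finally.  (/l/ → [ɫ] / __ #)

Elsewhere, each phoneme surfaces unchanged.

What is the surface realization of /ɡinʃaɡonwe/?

/ɡ/ — word-initial, before a front vowel — surfaces as [dʒ] (rule 1).
/i/ — between /ɡ/ and /n/, before a nasal consonant — surfaces as [ĩ] (rule 2).
/n/ — not in any rule's target class → [n].
/ʃ/ (between /n/ and /a/) is unaffected → [ʃ].
/a/ (between /ʃ/ and /ɡ/) fails the environment for rule 2, so it stays [a].
/ɡ/ — between /a/ and /o/; rule 1 does not apply here → [ɡ].
/o/ (between /ɡ/ and /n/): before a nasal consonant, so rule 2 applies → [õ].
/n/ (between /o/ and /w/): no rule targets it → [n].
/w/ (between /n/ and /e/) is unaffected → [w].
/e/ (word-final) is in the target of rule 2 but the environment (before a nasal consonant) is not met → [e].

[dʒĩnʃaɡõnwe]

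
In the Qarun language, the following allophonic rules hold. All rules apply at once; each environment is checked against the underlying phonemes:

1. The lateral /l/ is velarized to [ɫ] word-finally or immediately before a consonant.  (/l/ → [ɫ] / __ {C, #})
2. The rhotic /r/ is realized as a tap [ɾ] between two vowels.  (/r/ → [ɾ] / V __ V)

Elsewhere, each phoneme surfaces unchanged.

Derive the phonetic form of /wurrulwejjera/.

/r/ — between /u/ and /r/; rule 2 does not apply here → [r].
/r/ (between /r/ and /u/) fails the environment for rule 2, so it stays [r].
/l/ (between /u/ and /w/) occurs word-finally or immediately before a consonant → [ɫ] by rule 1.
/r/ (between /e/ and /a/): between two vowels, so rule 2 applies → [ɾ].

[wurruɫwejjeɾa]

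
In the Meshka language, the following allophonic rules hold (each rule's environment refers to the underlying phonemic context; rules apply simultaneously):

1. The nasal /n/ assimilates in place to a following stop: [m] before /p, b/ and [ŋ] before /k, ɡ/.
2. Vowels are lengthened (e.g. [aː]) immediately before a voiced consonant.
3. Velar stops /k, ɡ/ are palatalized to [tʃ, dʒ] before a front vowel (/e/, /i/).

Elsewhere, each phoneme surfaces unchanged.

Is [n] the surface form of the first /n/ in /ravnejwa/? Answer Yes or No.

Yes

/n/ (between /v/ and /e/) is in the target of rule 1 but the environment (before a labial or velar stop) is not met → [n].
The actual realization is [n], which matches [n].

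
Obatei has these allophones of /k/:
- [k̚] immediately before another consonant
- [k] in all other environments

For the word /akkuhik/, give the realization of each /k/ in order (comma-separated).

[k̚], [k], [k]

Occurrence 1 (position 2): immediately before another consonant → [k̚].
Occurrence 2 (position 3): no conditioning environment matches → elsewhere allophone [k].
Occurrence 3 (position 7): no conditioning environment matches → elsewhere allophone [k].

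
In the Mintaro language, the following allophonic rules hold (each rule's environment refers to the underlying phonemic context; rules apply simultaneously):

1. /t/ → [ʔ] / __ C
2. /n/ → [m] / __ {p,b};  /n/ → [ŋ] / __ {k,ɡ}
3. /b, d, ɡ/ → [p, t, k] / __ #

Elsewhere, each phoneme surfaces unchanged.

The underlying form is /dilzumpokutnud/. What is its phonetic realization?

[dilzumpokuʔnut]

/d/ — word-initial; rule 3 does not apply here → [d].
/t/ — between /u/ and /n/, immediately before a consonant — surfaces as [ʔ] (rule 1).
/n/ (between /t/ and /u/): rule 2 targets it, but not before a labial or velar stop → unchanged [n].
/d/ meets the environment for rule 3 (word-finally) → [t].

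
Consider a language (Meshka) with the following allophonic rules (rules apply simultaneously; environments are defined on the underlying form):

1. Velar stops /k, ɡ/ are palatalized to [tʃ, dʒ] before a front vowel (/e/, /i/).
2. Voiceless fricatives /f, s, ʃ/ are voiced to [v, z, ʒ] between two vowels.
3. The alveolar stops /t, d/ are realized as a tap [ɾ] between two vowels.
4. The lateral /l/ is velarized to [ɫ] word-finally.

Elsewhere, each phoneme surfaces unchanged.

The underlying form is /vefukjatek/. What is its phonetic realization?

[vevukjaɾek]

/f/ — between /e/ and /u/, between two vowels — surfaces as [v] (rule 2).
/k/ — between /u/ and /j/; rule 1 does not apply here → [k].
/t/ meets the environment for rule 3 (between two vowels) → [ɾ].
/k/ (word-final) is in the target of rule 1 but the environment (before a front vowel) is not met → [k].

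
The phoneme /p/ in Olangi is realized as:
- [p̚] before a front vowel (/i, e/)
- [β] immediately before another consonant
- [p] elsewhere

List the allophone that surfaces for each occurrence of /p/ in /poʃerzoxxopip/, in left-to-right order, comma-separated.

[p], [p̚], [p]

Occurrence 1 (position 1): no conditioning environment matches → elsewhere allophone [p].
Occurrence 2 (position 11): before a front vowel (/i, e/) → [p̚].
Occurrence 3 (position 13): no conditioning environment matches → elsewhere allophone [p].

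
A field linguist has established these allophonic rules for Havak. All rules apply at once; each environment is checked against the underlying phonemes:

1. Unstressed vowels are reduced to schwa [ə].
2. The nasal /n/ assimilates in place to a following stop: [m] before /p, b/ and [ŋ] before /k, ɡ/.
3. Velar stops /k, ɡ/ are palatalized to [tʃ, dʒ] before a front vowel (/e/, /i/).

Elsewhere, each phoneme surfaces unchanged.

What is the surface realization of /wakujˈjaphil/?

[wəkəjˈjaphəl]

/w/ (word-initial) is unaffected → [w].
/a/ meets the environment for rule 1 (in an unstressed syllable) → [ə].
/k/ (between /a/ and /u/): rule 3 targets it, but not before a front vowel → unchanged [k].
Rule 1 applies to /u/ (between /k/ and /j/: in an unstressed syllable) → [ə].
/j/ stays [j].
/j/ stays [j].
/a/ (between /j/ and /p/): rule 1 targets it, but not in an unstressed syllable → unchanged [a].
/p/ — not in any rule's target class → [p].
/h/ (between /p/ and /i/): no rule targets it → [h].
/i/ — between /h/ and /l/, in an unstressed syllable — surfaces as [ə] (rule 1).
/l/ stays [l].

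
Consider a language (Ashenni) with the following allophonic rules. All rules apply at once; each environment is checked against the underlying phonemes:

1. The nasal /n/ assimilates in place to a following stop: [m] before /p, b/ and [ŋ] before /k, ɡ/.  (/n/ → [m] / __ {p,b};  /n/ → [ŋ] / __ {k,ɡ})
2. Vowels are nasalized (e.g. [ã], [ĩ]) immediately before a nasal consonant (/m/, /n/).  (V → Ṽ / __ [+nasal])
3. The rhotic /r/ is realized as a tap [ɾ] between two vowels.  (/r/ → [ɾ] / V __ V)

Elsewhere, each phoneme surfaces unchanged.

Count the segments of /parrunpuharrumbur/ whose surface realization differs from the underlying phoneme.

3

Segments that undergo a rule: /u/ → [ũ] (rule 2); /n/ → [m] (rule 1); /u/ → [ũ] (rule 2).
All other segments surface unchanged.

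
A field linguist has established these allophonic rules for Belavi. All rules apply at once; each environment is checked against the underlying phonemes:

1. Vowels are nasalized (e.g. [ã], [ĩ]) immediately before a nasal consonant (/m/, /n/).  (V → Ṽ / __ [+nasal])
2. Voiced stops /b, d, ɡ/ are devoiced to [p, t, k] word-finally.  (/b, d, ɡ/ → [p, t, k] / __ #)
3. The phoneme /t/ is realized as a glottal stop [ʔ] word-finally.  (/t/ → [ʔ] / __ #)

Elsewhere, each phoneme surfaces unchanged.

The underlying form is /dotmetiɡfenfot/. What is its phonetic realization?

/d/ (word-initial): rule 2 targets it, but not word-finally → unchanged [d].
/o/ (between /d/ and /t/) fails the environment for rule 1, so it stays [o].
/t/ (between /o/ and /m/): rule 3 targets it, but not word-finally → unchanged [t].
/m/ (between /t/ and /e/): no rule targets it → [m].
/e/ — between /m/ and /t/; rule 1 does not apply here → [e].
/t/ (between /e/ and /i/) is in the target of rule 3 but the environment (word-finally) is not met → [t].
/i/ (between /t/ and /ɡ/): rule 1 targets it, but not before a nasal consonant → unchanged [i].
/ɡ/ — between /i/ and /f/; rule 2 does not apply here → [ɡ].
/f/ — not in any rule's target class → [f].
/e/ (between /f/ and /n/) occurs before a nasal consonant → [ẽ] by rule 1.
/n/ (between /e/ and /f/) is unaffected → [n].
/f/ (between /n/ and /o/): no rule targets it → [f].
/o/ (between /f/ and /t/): rule 1 targets it, but not before a nasal consonant → unchanged [o].
/t/ (word-final): word-finally, so rule 3 applies → [ʔ].

[dotmetiɡfẽnfoʔ]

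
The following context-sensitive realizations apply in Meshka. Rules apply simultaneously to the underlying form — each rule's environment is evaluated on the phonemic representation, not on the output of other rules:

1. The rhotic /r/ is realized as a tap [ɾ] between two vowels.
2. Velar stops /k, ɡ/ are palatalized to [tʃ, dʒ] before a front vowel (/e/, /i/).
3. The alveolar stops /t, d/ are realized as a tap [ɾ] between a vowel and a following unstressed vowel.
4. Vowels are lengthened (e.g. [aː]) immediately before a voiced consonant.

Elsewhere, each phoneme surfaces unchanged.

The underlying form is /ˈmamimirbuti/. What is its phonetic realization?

[ˈmaːmiːmiːrbuɾi]

/m/ (word-initial) is unaffected → [m].
/a/ (between /m/ and /m/): before a voiced consonant, so rule 4 applies → [aː].
/m/ stays [m].
/i/ (between /m/ and /m/): before a voiced consonant, so rule 4 applies → [iː].
/m/ stays [m].
/i/ (between /m/ and /r/) occurs before a voiced consonant → [iː] by rule 4.
/r/ — between /i/ and /b/; rule 1 does not apply here → [r].
/b/ — not in any rule's target class → [b].
/u/ — between /b/ and /t/; rule 4 does not apply here → [u].
/t/ (between /u/ and /i/) occurs between a vowel and a following unstressed vowel → [ɾ] by rule 3.
/i/ (word-final) fails the environment for rule 4, so it stays [i].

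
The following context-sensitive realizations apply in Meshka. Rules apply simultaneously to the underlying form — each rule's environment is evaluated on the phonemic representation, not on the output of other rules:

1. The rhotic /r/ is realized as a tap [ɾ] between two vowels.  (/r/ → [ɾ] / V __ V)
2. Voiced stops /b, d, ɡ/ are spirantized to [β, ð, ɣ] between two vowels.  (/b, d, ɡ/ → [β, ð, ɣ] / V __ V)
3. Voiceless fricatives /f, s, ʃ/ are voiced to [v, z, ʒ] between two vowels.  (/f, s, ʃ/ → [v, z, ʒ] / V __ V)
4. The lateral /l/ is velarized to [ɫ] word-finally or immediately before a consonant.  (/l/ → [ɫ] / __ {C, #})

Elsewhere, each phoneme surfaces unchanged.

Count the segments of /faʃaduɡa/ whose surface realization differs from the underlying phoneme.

Segments that undergo a rule: /ʃ/ → [ʒ] (rule 3); /d/ → [ð] (rule 2); /ɡ/ → [ɣ] (rule 2).
All other segments surface unchanged.

3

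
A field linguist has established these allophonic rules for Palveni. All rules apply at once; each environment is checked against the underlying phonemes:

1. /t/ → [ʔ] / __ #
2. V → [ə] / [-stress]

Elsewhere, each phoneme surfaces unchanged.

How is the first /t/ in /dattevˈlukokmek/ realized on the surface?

/t/ — between /a/ and /t/; rule 1 does not apply here → [t].

[t]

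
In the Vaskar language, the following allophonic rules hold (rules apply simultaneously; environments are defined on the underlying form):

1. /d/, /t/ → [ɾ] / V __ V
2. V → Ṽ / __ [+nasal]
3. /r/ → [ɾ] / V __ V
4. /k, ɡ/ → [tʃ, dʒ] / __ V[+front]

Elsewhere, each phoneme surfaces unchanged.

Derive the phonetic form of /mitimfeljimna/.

[miɾĩmfeljĩmna]

/m/ — not in any rule's target class → [m].
/i/ (between /m/ and /t/) fails the environment for rule 2, so it stays [i].
/t/ (between /i/ and /i/) occurs between two vowels → [ɾ] by rule 1.
/i/ meets the environment for rule 2 (before a nasal consonant) → [ĩ].
/m/ stays [m].
/f/ (between /m/ and /e/): no rule targets it → [f].
/e/ (between /f/ and /l/) fails the environment for rule 2, so it stays [e].
/l/ (between /e/ and /j/) is unaffected → [l].
/j/ — not in any rule's target class → [j].
/i/ (between /j/ and /m/): before a nasal consonant, so rule 2 applies → [ĩ].
/m/ stays [m].
/n/ (between /m/ and /a/) is unaffected → [n].
/a/ (word-final) fails the environment for rule 2, so it stays [a].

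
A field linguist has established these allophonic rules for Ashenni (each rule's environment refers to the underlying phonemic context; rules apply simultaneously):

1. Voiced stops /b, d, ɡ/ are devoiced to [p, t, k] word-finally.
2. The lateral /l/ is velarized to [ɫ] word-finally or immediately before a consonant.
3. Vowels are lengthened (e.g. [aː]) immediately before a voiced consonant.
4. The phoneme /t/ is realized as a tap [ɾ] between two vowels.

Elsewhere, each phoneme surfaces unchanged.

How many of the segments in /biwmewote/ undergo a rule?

Segments that undergo a rule: /i/ → [iː] (rule 3); /e/ → [eː] (rule 3); /t/ → [ɾ] (rule 4).
All other segments surface unchanged.

3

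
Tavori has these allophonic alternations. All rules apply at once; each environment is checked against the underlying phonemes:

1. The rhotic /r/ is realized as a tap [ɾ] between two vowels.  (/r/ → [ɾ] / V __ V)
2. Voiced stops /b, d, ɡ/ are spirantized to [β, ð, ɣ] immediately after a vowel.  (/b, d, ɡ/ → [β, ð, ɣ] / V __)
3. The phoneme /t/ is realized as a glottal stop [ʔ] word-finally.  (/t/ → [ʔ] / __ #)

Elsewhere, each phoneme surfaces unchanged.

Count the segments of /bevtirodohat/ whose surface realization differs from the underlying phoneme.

3

Segments that undergo a rule: /r/ → [ɾ] (rule 1); /d/ → [ð] (rule 2); /t/ → [ʔ] (rule 3).
All other segments surface unchanged.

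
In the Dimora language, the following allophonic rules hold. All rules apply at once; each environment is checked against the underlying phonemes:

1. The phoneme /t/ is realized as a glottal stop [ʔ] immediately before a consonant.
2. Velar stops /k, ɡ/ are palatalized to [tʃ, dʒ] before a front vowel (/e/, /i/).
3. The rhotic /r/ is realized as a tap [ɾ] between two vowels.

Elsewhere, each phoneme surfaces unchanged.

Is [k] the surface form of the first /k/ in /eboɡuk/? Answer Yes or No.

Yes

/k/ (word-final) is in the target of rule 2 but the environment (before a front vowel) is not met → [k].
The actual realization is [k], which matches [k].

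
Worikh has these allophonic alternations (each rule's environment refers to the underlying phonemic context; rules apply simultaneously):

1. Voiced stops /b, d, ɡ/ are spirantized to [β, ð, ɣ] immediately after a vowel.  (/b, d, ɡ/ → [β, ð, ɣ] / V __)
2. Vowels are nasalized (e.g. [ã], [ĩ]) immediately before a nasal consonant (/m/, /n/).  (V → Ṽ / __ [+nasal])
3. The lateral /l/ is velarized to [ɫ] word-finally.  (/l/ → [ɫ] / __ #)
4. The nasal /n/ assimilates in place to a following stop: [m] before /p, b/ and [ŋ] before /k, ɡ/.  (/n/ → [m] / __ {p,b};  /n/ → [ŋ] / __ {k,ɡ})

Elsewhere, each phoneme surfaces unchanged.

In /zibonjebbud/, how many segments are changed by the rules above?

4

Segments that undergo a rule: /b/ → [β] (rule 1); /o/ → [õ] (rule 2); /b/ → [β] (rule 1); /d/ → [ð] (rule 1).
All other segments surface unchanged.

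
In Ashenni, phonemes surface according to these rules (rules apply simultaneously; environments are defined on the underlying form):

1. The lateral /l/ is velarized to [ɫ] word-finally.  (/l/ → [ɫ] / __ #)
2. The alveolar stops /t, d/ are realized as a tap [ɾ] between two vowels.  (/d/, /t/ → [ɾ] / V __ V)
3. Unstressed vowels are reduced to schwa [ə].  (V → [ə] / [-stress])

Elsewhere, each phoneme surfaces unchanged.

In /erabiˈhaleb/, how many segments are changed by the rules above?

Segments that undergo a rule: /e/ → [ə] (rule 3); /a/ → [ə] (rule 3); /i/ → [ə] (rule 3); /e/ → [ə] (rule 3).
All other segments surface unchanged.

4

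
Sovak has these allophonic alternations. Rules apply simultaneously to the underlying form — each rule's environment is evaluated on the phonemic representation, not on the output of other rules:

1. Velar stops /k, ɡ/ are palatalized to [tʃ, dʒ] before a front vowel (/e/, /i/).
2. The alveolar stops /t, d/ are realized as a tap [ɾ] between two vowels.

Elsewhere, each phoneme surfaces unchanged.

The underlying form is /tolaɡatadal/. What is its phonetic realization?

[tolaɡaɾaɾal]

/t/ (word-initial) fails the environment for rule 2, so it stays [t].
/ɡ/ (between /a/ and /a/): rule 1 targets it, but not before a front vowel → unchanged [ɡ].
/t/ — between /a/ and /a/, between two vowels — surfaces as [ɾ] (rule 2).
/d/ — between /a/ and /a/, between two vowels — surfaces as [ɾ] (rule 2).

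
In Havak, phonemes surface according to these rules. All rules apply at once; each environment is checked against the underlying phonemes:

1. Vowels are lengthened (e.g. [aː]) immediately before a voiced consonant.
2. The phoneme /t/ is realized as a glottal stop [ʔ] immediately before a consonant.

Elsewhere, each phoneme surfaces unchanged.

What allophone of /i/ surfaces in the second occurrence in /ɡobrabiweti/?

[i]

/i/ (word-final): rule 1 targets it, but not before a voiced consonant → unchanged [i].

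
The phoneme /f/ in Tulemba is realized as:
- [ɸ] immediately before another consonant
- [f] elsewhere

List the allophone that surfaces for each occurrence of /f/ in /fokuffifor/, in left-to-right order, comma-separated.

[f], [ɸ], [f], [f]

Occurrence 1 (position 1): no conditioning environment matches → elsewhere allophone [f].
Occurrence 2 (position 5): immediately before another consonant → [ɸ].
Occurrence 3 (position 6): no conditioning environment matches → elsewhere allophone [f].
Occurrence 4 (position 8): no conditioning environment matches → elsewhere allophone [f].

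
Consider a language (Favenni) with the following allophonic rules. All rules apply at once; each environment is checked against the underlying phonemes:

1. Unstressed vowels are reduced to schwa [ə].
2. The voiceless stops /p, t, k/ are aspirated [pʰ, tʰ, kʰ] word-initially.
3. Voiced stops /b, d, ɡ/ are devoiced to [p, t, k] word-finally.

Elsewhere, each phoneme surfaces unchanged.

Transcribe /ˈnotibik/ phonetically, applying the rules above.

[ˈnotəbək]

/n/ (word-initial): no rule targets it → [n].
/o/ (between /n/ and /t/) is in the target of rule 1 but the environment (in an unstressed syllable) is not met → [o].
/t/ (between /o/ and /i/) is in the target of rule 2 but the environment (word-initially) is not met → [t].
Rule 1 applies to /i/ (between /t/ and /b/: in an unstressed syllable) → [ə].
/b/ — between /i/ and /i/; rule 3 does not apply here → [b].
/i/ meets the environment for rule 1 (in an unstressed syllable) → [ə].
/k/ (word-final) fails the environment for rule 2, so it stays [k].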